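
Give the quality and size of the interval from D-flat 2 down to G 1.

Descending from Db2 to G1 is the same interval as ascending G1 to Db2.
G to D spans five letter names (G-A-B-C-D), so the interval is some kind of fifth.
G1 to Db2 spans 6 semitones — one semitone narrower than the perfect fifth (7) — giving a diminished fifth.

diminished fifth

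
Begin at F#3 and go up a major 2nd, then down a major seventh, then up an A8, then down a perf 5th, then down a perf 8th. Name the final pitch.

D#2

Up a major second from F#3: G#3 (2 semitones up).
Down a major seventh from G#3: A2 (11 semitones down).
A2 up an augmented octave → A#3 (13 semitones).
A perfect fifth down from A#3 is D#3.
D#3 down a perfect octave → D#2 (12 semitones).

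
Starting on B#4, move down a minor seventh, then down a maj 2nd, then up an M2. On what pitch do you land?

C##4

A minor seventh down from B#4 is C##4.
A major second down from C##4 is B#3.
A major second up from B#3 is C##4.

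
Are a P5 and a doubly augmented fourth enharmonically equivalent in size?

Yes

Both span 7 semitones: a perfect fifth and a doubly augmented fourth are the same chromatic distance.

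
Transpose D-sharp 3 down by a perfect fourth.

Counting four letter names down from D lands on A.
A perfect fourth is 5 semitones; 5 semitones down from D#3 gives A#2.

A-sharp 2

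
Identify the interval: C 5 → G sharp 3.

Descending from C5 to G#3 is the same interval as ascending G#3 to C5.
G to C spans four letter names (G-A-B-C), plus an octave — that makes it an eleventh of some quality.
A perfect eleventh would be 17 semitones; G#3 to C5 is 16, one semitone narrower, so the interval is diminished.
(Equivalently, a compound diminished fourth: a diminished fourth plus an octave.)

diminished eleventh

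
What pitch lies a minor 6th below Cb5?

Six letter names down from C: E.
A minor sixth spans 8 semitones, so from Cb5 the target pitch is Eb4.

Eb4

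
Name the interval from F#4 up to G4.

F to G spans two letter names (F-G), so the interval is some kind of second.
At 1 semitone, F#4→G4 falls one short of a major second: minor.

minor second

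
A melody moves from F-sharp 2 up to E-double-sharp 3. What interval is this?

augmented seventh

F to E spans seven letter names (F-G-A-B-C-D-E): a seventh.
F#2 to E##3 spans 12 semitones — one semitone wider than the major seventh (11) — giving an augmented seventh.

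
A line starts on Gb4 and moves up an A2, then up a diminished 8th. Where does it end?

Ab5

Up an augmented second from Gb4: A4 (3 semitones up).
A4 up a diminished octave → Ab5 (11 semitones).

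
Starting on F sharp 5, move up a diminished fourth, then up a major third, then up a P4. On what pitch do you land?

G 6

Up a diminished fourth from F#5: Bb5 (4 semitones up).
Up a major third from Bb5: D6 (4 semitones up).
A perfect fourth up from D6 is G6.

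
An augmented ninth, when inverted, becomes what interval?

First reduce the compound augmented ninth to its simple form, an augmented second.
The rule of nine gives the new number: 9 − 2 = 7, so a second becomes a seventh.
The quality also flips — augmented becomes diminished — giving a diminished seventh.

d7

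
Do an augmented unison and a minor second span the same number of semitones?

Yes

Both span 1 semitone: an augmented unison and a minor second are the same chromatic distance.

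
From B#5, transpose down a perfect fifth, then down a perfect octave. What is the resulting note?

E#4

B#5 down a perfect fifth → E#5 (7 semitones).
E#5 down a perfect octave → E#4 (12 semitones).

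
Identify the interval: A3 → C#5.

major 10th

A to C spans three letter names (A-B-C), plus an octave — that makes it a tenth of some quality.
Counting semitones, A3→C#5 is 16, which is the major tenth.
(Equivalently, a compound major third: a major third plus an octave.)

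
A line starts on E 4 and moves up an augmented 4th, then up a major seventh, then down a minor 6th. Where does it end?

Up an augmented fourth from E4: A#4 (6 semitones up).
A#4 up a major seventh → G##5 (11 semitones).
G##5 down a minor sixth → B##4 (8 semitones).

B double-sharp 4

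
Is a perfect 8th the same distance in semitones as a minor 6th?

No

A perfect octave spans 12 semitones; a minor sixth spans 8 semitones. They differ by 4.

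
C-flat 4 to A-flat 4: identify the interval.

major 6th

C to A spans six letter names (C-D-E-F-G-A): a sixth.
Cb4 to Ab4 is 9 semitones, matching the major sixth exactly, so the quality is major.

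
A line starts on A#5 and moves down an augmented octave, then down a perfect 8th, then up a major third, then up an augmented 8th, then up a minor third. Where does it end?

An augmented octave down from A#5 is A4.
A perfect octave down from A4 is A3.
A major third up from A3 is C#4.
An augmented octave up from C#4 is C##5.
C##5 up a minor third → E#5 (3 semitones).

E#5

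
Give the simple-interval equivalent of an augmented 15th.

Take out an octave (7 from the number): 15 − 7 = 8.
So an augmented fifteenth is an octave plus an augmented octave. The quality is unchanged.

A8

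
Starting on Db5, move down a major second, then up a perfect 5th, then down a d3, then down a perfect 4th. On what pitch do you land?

A major second down from Db5 is Cb5.
Up a perfect fifth from Cb5: Gb5 (7 semitones up).
Gb5 down a diminished third → E5 (2 semitones).
Down a perfect fourth from E5: B4 (5 semitones down).

B4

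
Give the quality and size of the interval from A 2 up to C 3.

minor third

A to C spans three letter names (A-B-C): a third.
A major third would be 4 semitones, but A2 to C3 is 3 — one semitone narrower, making it a minor third.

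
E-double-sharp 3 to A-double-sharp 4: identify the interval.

perfect eleventh

E to A spans four letter names (E-F-G-A), plus an octave: an eleventh.
Counting semitones, E##3→A##4 is 17, which is the perfect eleventh.
(Equivalently, a compound perfect fourth: a perfect fourth plus an octave.)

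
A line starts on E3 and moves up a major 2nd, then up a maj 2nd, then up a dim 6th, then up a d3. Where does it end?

A major second up from E3 is F#3.
Up a major second from F#3: G#3 (2 semitones up).
G#3 up a diminished sixth → Eb4 (7 semitones).
Up a diminished third from Eb4: Gbb4 (2 semitones up).

Gbb4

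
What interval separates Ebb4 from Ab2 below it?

Descending from Ebb4 to Ab2 is the same interval as ascending Ab2 to Ebb4.
A to E spans five letter names (A-B-C-D-E), plus an octave, so the interval is some kind of twelfth.
Ab2 to Ebb4 spans 18 semitones — one semitone narrower than the perfect twelfth (19) — giving a diminished twelfth.
(Equivalently, a compound diminished fifth: a diminished fifth plus an octave.)

diminished twelfth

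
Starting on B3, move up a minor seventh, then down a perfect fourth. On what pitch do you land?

E4

Up a minor seventh from B3: A4 (10 semitones up).
A perfect fourth down from A4 is E4.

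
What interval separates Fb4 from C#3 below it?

Descending from Fb4 to C#3 is the same interval as ascending C#3 to Fb4.
C to F spans four letter names (C-D-E-F), plus an octave — that makes it an eleventh of some quality.
C#3 to Fb4 spans 15 semitones — two semitones narrower than the perfect eleventh (17) — giving a doubly diminished eleventh.
(Equivalently, a compound doubly diminished fourth: a doubly diminished fourth plus an octave.)

doubly diminished 11th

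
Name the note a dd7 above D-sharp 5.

The seventh takes the letter from D up to C.
A doubly diminished seventh is 8 semitones; 8 semitones up from D#5 gives Cb6.

C-flat 6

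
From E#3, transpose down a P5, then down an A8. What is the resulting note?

A perfect fifth down from E#3 is A#2.
An augmented octave down from A#2 is A1.

A1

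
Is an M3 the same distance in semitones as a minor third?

A major third spans 4 semitones; a minor third spans 3 semitones. They differ by 1.

No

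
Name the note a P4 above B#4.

E#5

Counting four letter names up from B lands on E.
A perfect fourth spans 5 semitones, so from B#4 the target pitch is E#5.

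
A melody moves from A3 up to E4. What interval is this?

A to E spans five letter names (A-B-C-D-E) — that makes it a fifth of some quality.
Counting semitones, A3→E4 is 7, which is the perfect fifth.

perfect 5th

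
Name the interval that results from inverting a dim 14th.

A2

First reduce the compound diminished fourteenth to its simple form, a diminished seventh.
The rule of nine gives the new number: 9 − 7 = 2, so a seventh becomes a second.
The quality also flips — diminished becomes augmented — giving an augmented second.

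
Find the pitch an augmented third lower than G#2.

Eb2

Three letter names down from G: E.
An augmented third is 5 semitones; 5 semitones down from G#2 gives Eb2.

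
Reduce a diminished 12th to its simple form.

diminished fifth

Take out an octave (7 from the number): 12 − 7 = 5.
So a diminished twelfth is an octave plus a diminished fifth. The quality is unchanged.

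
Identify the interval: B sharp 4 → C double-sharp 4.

minor 7th

Descending from B#4 to C##4 is the same interval as ascending C##4 to B#4.
C to B spans seven letter names (C-D-E-F-G-A-B) — that makes it a seventh of some quality.
A major seventh would be 11 semitones, but C##4 to B#4 is 10 — one semitone narrower, making it a minor seventh.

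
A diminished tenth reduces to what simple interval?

d3

Each octave removed subtracts seven from the number: 10 − 7 = 3.
So a diminished tenth is an octave plus a diminished third. The quality is unchanged.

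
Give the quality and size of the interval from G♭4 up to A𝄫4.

G to A spans two letter names (G-A) — that makes it a second of some quality.
Gb4 to Abb4 is 1 semitone, a half step short of the major second (2), so this is minor.

minor second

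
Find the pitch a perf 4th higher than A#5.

The fourth takes the letter from A up to D.
Moving 5 semitones up from A#5 (the size of a perfect fourth) reaches D#6.

D#6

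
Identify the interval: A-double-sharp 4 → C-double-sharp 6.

A to C spans three letter names (A-B-C), plus an octave, so the interval is some kind of tenth.
At 15 semitones, A##4→C##6 falls one short of a major tenth: minor.
(Equivalently, a compound minor third: a minor third plus an octave.)

minor tenth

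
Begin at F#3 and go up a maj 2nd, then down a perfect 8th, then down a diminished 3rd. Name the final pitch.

E##2

Up a major second from F#3: G#3 (2 semitones up).
A perfect octave down from G#3 is G#2.
Down a diminished third from G#2: E##2 (2 semitones down).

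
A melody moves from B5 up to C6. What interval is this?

m2

B to C spans two letter names (B-C), so the interval is some kind of second.
B5 to C6 is 1 semitone, a half step short of the major second (2), so this is minor.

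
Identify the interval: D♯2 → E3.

minor ninth

D to E spans two letter names (D-E), plus an octave, so the interval is some kind of ninth.
At 13 semitones, D#2→E3 falls one short of a major ninth: minor.
(Equivalently, a compound minor second: a minor second plus an octave.)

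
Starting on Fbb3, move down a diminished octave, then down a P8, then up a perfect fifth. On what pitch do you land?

Cb2

Fbb3 down a diminished octave → Fb2 (11 semitones).
Fb2 down a perfect octave → Fb1 (12 semitones).
Up a perfect fifth from Fb1: Cb2 (7 semitones up).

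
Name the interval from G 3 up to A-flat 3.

minor second

G to A spans two letter names (G-A) — that makes it a second of some quality.
G3 to Ab3 is 1 semitone, a half step short of the major second (2), so this is minor.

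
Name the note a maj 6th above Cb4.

Ab4

Counting six letter names up from C lands on A.
Moving 9 semitones up from Cb4 (the size of a major sixth) reaches Ab4.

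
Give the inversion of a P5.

perfect fourth

Inverted interval numbers add to nine, so a fifth pairs with a fourth (5 + 4 = 9).
The quality also flips — perfect stays perfect — giving a perfect fourth.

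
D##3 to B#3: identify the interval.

minor sixth

D to B spans six letter names (D-E-F-G-A-B), so the interval is some kind of sixth.
At 8 semitones, D##3→B#3 falls one short of a major sixth: minor.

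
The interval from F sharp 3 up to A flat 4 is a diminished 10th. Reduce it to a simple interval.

diminished third

Take out an octave (7 from the number): 10 − 7 = 3.
That makes a diminished tenth a compound diminished third — an octave plus a diminished third.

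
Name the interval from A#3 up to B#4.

A to B spans two letter names (A-B), plus an octave: a ninth.
The major ninth spans 14 semitones, and A#3 to B#4 is exactly 14 semitones — so this is a major ninth.
(Equivalently, a compound major second: a major second plus an octave.)

M9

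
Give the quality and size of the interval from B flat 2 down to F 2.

Descending from Bb2 to F2 is the same interval as ascending F2 to Bb2.
F to B spans four letter names (F-G-A-B), so the interval is some kind of fourth.
The perfect fourth spans 5 semitones, and F2 to Bb2 is exactly 5 semitones — so this is a perfect fourth.

perfect fourth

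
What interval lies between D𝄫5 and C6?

D to C spans seven letter names (D-E-F-G-A-B-C), so the interval is some kind of seventh.
Dbb5 to C6 spans 12 semitones — one semitone wider than the major seventh (11) — giving an augmented seventh.

augmented 7th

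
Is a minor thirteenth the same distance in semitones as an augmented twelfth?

A minor thirteenth spans 20 semitones, and an augmented twelfth also spans 20 semitones — they're enharmonic.

Yes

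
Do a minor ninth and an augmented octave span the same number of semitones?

A minor ninth = 13 semitones = an augmented octave; enharmonically equal.

Yes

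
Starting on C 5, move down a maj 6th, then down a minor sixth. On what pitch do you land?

Down a major sixth from C5: Eb4 (9 semitones down).
Down a minor sixth from Eb4: G3 (8 semitones down).

G 3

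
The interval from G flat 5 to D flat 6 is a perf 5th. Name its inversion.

The rule of nine gives the new number: 9 − 5 = 4, so a fifth becomes a fourth.
The quality also flips — perfect stays perfect — giving a perfect fourth.

perfect fourth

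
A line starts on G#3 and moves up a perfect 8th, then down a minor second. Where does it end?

F##4

Up a perfect octave from G#3: G#4 (12 semitones up).
G#4 down a minor second → F##4 (1 semitone).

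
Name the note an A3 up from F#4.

A##4

Three letter names up from F: A.
An augmented third is 5 semitones; 5 semitones up from F#4 gives A##4.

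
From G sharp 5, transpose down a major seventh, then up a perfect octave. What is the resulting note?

A 5

Down a major seventh from G#5: A4 (11 semitones down).
A4 up a perfect octave → A5 (12 semitones).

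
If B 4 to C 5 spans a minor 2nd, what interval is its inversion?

M7

Interval numbers invert to sum to nine: 2 + 7 = 9, so a second inverts to a seventh.
And minor becomes major under inversion, so we get a major seventh.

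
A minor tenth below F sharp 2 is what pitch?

Counting three letter names plus an octave down from F lands on D.
A minor tenth spans 15 semitones, so from F#2 the target pitch is D#1.

D sharp 1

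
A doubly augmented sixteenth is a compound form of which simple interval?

Take out 2 octaves (14 from the number): 16 − 14 = 2.
Quality carries through unchanged, so the simple form is a doubly augmented second.

doubly augmented second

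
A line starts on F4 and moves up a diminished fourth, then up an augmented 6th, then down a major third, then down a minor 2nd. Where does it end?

D5

Up a diminished fourth from F4: Bbb4 (4 semitones up).
Up an augmented sixth from Bbb4: G5 (10 semitones up).
A major third down from G5 is Eb5.
Eb5 down a minor second → D5 (1 semitone).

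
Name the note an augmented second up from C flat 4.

The second takes the letter from C up to D.
Moving 3 semitones up from Cb4 (the size of an augmented second) reaches D4.

D 4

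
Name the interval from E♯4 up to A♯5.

E to A spans four letter names (E-F-G-A), plus an octave, so the interval is some kind of eleventh.
The perfect eleventh spans 17 semitones, and E#4 to A#5 is exactly 17 semitones — so this is a perfect eleventh.
(Equivalently, a compound perfect fourth: a perfect fourth plus an octave.)

perfect eleventh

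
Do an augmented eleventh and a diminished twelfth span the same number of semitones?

An augmented eleventh spans 18 semitones, and a diminished twelfth also spans 18 semitones — they're enharmonic.

Yes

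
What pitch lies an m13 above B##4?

G##6

The thirteenth's letter: B up six letter names plus an octave → G.
Moving 20 semitones up from B##4 (the size of a minor thirteenth) reaches G##6.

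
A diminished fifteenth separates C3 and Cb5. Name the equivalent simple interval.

Subtracting seven from the interval number removes an octave: 15 − 7 = 8.
So a diminished fifteenth is an octave plus a diminished octave. The quality is unchanged.

diminished 8th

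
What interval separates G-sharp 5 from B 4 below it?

Descending from G#5 to B4 is the same interval as ascending B4 to G#5.
B to G spans six letter names (B-C-D-E-F-G) — that makes it a sixth of some quality.
Counting semitones, B4→G#5 is 9, which is the major sixth.

major 6th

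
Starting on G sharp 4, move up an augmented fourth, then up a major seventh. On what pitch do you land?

B double-sharp 5

G#4 up an augmented fourth → C##5 (6 semitones).
Up a major seventh from C##5: B##5 (11 semitones up).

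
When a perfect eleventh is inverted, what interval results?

First reduce the compound perfect eleventh to its simple form, a perfect fourth.
Inverted interval numbers add to nine, so a fourth pairs with a fifth (4 + 5 = 9).
Quality inverts too: perfect stays perfect. That makes the inversion a perfect fifth.

P5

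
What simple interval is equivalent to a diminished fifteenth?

Subtracting seven from the interval number removes an octave: 15 − 7 = 8.
That makes a diminished fifteenth a compound diminished octave — an octave plus a diminished octave.

diminished 8th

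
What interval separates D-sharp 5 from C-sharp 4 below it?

major 9th

Descending from D#5 to C#4 is the same interval as ascending C#4 to D#5.
C to D spans two letter names (C-D), plus an octave — that makes it a ninth of some quality.
Counting semitones, C#4→D#5 is 14, which is the major ninth.
(Equivalently, a compound major second: a major second plus an octave.)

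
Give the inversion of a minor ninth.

major seventh

First reduce the compound minor ninth to its simple form, a minor second.
The rule of nine gives the new number: 9 − 2 = 7, so a second becomes a seventh.
And minor becomes major under inversion, so we get a major seventh.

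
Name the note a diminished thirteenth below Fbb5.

Ab3

Six letters down from F (plus an octave) reaches A.
Moving 19 semitones down from Fbb5 (the size of a diminished thirteenth) reaches Ab3.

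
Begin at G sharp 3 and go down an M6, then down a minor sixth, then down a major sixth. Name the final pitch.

F sharp 1

A major sixth down from G#3 is B2.
B2 down a minor sixth → D#2 (8 semitones).
D#2 down a major sixth → F#1 (9 semitones).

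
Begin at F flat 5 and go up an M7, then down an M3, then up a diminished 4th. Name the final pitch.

A major seventh up from Fb5 is Eb6.
Eb6 down a major third → Cb6 (4 semitones).
Cb6 up a diminished fourth → Fbb6 (4 semitones).

F double-flat 6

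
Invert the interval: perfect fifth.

perfect 4th

The rule of nine gives the new number: 9 − 5 = 4, so a fifth becomes a fourth.
And perfect stays perfect under inversion, so we get a perfect fourth.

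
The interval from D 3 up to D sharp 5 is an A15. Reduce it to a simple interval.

Each octave removed subtracts seven from the number: 15 − 7 = 8.
That makes an augmented fifteenth a compound augmented octave — an octave plus an augmented octave.

augmented octave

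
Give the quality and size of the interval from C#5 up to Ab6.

C to A spans six letter names (C-D-E-F-G-A), plus an octave: a thirteenth.
The major thirteenth is 21 semitones; here we have 19, two semitones narrower: diminished.
(Equivalently, a compound diminished sixth: a diminished sixth plus an octave.)

diminished 13th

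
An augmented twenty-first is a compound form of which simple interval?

A7

Subtracting seven from the interval number removes an octave: 21 − 14 = 7.
So an augmented twenty-first is 2 octaves plus an augmented seventh. The quality is unchanged.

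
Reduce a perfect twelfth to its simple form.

perfect fifth

Subtracting seven from the interval number removes an octave: 12 − 7 = 5.
That makes a perfect twelfth a compound perfect fifth — an octave plus a perfect fifth.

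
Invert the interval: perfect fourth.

perfect 5th

Inverted interval numbers add to nine, so a fourth pairs with a fifth (4 + 5 = 9).
The quality also flips — perfect stays perfect — giving a perfect fifth.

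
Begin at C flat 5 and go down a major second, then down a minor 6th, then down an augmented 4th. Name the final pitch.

Cb5 down a major second → Bbb4 (2 semitones).
A minor sixth down from Bbb4 is Db4.
Down an augmented fourth from Db4: Abb3 (6 semitones down).

A double-flat 3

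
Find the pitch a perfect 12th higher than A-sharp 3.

The twelfth's letter: A up five letter names plus an octave → E.
Moving 19 semitones up from A#3 (the size of a perfect twelfth) reaches E#5.

E-sharp 5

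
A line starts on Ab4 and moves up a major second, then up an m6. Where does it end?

Gb5

A major second up from Ab4 is Bb4.
A minor sixth up from Bb4 is Gb5.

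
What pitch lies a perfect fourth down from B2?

Four letter names down from B: F.
Moving 5 semitones down from B2 (the size of a perfect fourth) reaches F#2.

F#2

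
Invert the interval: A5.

diminished fourth

The rule of nine gives the new number: 9 − 5 = 4, so a fifth becomes a fourth.
The quality also flips — augmented becomes diminished — giving a diminished fourth.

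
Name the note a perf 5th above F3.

Counting five letter names up from F lands on C.
Moving 7 semitones up from F3 (the size of a perfect fifth) reaches C4.

C4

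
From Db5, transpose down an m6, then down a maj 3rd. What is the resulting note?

A minor sixth down from Db5 is F4.
A major third down from F4 is Db4.

Db4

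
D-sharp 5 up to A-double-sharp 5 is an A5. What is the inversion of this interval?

Inverted interval numbers add to nine, so a fifth pairs with a fourth (5 + 4 = 9).
And augmented becomes diminished under inversion, so we get a diminished fourth.

diminished 4th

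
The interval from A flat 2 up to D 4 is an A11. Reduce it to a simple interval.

A4

Take out an octave (7 from the number): 11 − 7 = 4.
So an augmented eleventh is an octave plus an augmented fourth. The quality is unchanged.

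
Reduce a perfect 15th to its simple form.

Subtracting seven from the interval number removes an octave: 15 − 7 = 8.
That makes a perfect fifteenth a compound perfect octave — an octave plus a perfect octave.

P8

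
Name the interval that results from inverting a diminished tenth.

First reduce the compound diminished tenth to its simple form, a diminished third.
Inverted interval numbers add to nine, so a third pairs with a sixth (3 + 6 = 9).
The quality also flips — diminished becomes augmented — giving an augmented sixth.

augmented sixth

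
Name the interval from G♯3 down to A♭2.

A7

Descending from G#3 to Ab2 is the same interval as ascending Ab2 to G#3.
A to G spans seven letter names (A-B-C-D-E-F-G): a seventh.
A major seventh would be 11 semitones; Ab2 to G#3 is 12, one semitone wider, so the interval is augmented.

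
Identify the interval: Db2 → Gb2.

perfect fourth

D to G spans four letter names (D-E-F-G) — that makes it a fourth of some quality.
Counting semitones, Db2→Gb2 is 5, which is the perfect fourth.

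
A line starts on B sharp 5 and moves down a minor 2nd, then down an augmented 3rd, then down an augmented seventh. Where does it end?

G flat 4

A minor second down from B#5 is A##5.
A##5 down an augmented third → F#5 (5 semitones).
F#5 down an augmented seventh → Gb4 (12 semitones).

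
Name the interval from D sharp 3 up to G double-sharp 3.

D to G spans four letter names (D-E-F-G) — that makes it a fourth of some quality.
The perfect fourth is 5 semitones; here we have 6, one semitone wider: augmented.

A4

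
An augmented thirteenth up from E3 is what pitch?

Counting six letter names plus an octave up from E lands on C.
Moving 22 semitones up from E3 (the size of an augmented thirteenth) reaches C##5.

C##5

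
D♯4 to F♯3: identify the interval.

Descending from D#4 to F#3 is the same interval as ascending F#3 to D#4.
F to D spans six letter names (F-G-A-B-C-D) — that makes it a sixth of some quality.
Counting semitones, F#3→D#4 is 9, which is the major sixth.

major 6th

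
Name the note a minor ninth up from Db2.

Counting two letter names plus an octave up from D lands on E.
Moving 13 semitones up from Db2 (the size of a minor ninth) reaches Ebb3.

Ebb3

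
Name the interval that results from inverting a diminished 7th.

augmented 2nd

Inverted interval numbers add to nine, so a seventh pairs with a second (7 + 2 = 9).
And diminished becomes augmented under inversion, so we get an augmented second.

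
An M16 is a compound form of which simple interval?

M2

Take out 2 octaves (14 from the number): 16 − 14 = 2.
Quality carries through unchanged, so the simple form is a major second.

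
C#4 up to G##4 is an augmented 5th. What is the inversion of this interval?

Inverted interval numbers add to nine, so a fifth pairs with a fourth (5 + 4 = 9).
And augmented becomes diminished under inversion, so we get a diminished fourth.

diminished fourth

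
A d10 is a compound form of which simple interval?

Take out an octave (7 from the number): 10 − 7 = 3.
So a diminished tenth is an octave plus a diminished third. The quality is unchanged.

d3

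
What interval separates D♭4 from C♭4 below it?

major second

Descending from Db4 to Cb4 is the same interval as ascending Cb4 to Db4.
C to D spans two letter names (C-D): a second.
Counting semitones, Cb4→Db4 is 2, which is the major second.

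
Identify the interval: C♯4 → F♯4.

perfect fourth

C to F spans four letter names (C-D-E-F): a fourth.
Counting semitones, C#4→F#4 is 5, which is the perfect fourth.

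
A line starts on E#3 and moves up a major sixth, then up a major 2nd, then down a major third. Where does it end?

A major sixth up from E#3 is C##4.
A major second up from C##4 is D##4.
Down a major third from D##4: B#3 (4 semitones down).

B#3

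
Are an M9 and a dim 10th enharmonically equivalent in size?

Yes

A major ninth spans 14 semitones, and a diminished tenth also spans 14 semitones — they're enharmonic.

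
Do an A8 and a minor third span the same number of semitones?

No

An augmented octave spans 13 semitones; a minor third spans 3 semitones. They differ by 10.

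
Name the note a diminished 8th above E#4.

The letter stays E (same as the start), shifted an octave up.
Moving 11 semitones up from E#4 (the size of a diminished octave) reaches E5.

E5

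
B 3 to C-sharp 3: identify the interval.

Descending from B3 to C#3 is the same interval as ascending C#3 to B3.
C to B spans seven letter names (C-D-E-F-G-A-B) — that makes it a seventh of some quality.
A major seventh would be 11 semitones, but C#3 to B3 is 10 — one semitone narrower, making it a minor seventh.

minor seventh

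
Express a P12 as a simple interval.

Take out an octave (7 from the number): 12 − 7 = 5.
Quality carries through unchanged, so the simple form is a perfect fifth.

P5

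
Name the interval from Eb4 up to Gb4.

E to G spans three letter names (E-F-G): a third.
At 3 semitones, Eb4→Gb4 falls one short of a major third: minor.

minor third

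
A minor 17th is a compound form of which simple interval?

Subtracting seven from the interval number removes an octave: 17 − 14 = 3.
Quality carries through unchanged, so the simple form is a minor third.

minor third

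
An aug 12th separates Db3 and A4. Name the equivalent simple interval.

Subtracting seven from the interval number removes an octave: 12 − 7 = 5.
That makes an augmented twelfth a compound augmented fifth — an octave plus an augmented fifth.

augmented 5th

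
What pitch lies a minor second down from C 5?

Two letter names down from C: B.
A minor second is 1 semitone; 1 semitone down from C5 gives B4.

B 4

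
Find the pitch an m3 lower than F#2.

D#2

Three letter names down from F: D.
A minor third is 3 semitones; 3 semitones down from F#2 gives D#2.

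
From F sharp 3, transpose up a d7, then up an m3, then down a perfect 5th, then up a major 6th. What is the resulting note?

A flat 4

A diminished seventh up from F#3 is Eb4.
A minor third up from Eb4 is Gb4.
Down a perfect fifth from Gb4: Cb4 (7 semitones down).
A major sixth up from Cb4 is Ab4.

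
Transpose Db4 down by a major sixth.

Fb3

The sixth takes the letter from D down to F.
A major sixth spans 9 semitones, so from Db4 the target pitch is Fb3.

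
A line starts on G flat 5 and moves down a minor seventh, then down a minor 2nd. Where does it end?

Gb5 down a minor seventh → Ab4 (10 semitones).
A minor second down from Ab4 is G4.

G 4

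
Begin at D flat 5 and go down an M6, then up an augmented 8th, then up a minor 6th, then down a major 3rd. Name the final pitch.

A major sixth down from Db5 is Fb4.
Fb4 up an augmented octave → F5 (13 semitones).
A minor sixth up from F5 is Db6.
Db6 down a major third → Bbb5 (4 semitones).

B double-flat 5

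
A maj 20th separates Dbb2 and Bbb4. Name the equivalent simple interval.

Subtracting seven from the interval number removes an octave: 20 − 14 = 6.
So a major twentieth is 2 octaves plus a major sixth. The quality is unchanged.

M6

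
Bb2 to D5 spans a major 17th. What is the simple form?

Take out 2 octaves (14 from the number): 17 − 14 = 3.
Quality carries through unchanged, so the simple form is a major third.

M3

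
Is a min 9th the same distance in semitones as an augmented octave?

Yes

A minor ninth = 13 semitones = an augmented octave; enharmonically equal.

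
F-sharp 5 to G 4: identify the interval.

Descending from F#5 to G4 is the same interval as ascending G4 to F#5.
G to F spans seven letter names (G-A-B-C-D-E-F), so the interval is some kind of seventh.
G4 to F#5 is 11 semitones, matching the major seventh exactly, so the quality is major.

M7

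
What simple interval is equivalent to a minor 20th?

Take out 2 octaves (14 from the number): 20 − 14 = 6.
So a minor twentieth is 2 octaves plus a minor sixth. The quality is unchanged.

minor 6th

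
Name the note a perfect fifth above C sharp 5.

G sharp 5

Counting five letter names up from C lands on G.
A perfect fifth is 7 semitones; 7 semitones up from C#5 gives G#5.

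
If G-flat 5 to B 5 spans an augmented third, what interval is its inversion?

Inverted interval numbers add to nine, so a third pairs with a sixth (3 + 6 = 9).
The quality also flips — augmented becomes diminished — giving a diminished sixth.

diminished sixth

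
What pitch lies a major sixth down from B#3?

The sixth takes the letter from B down to D.
A major sixth spans 9 semitones, so from B#3 the target pitch is D#3.

D#3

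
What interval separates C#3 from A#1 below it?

Descending from C#3 to A#1 is the same interval as ascending A#1 to C#3.
A to C spans three letter names (A-B-C), plus an octave: a tenth.
At 15 semitones, A#1→C#3 falls one short of a major tenth: minor.
(Equivalently, a compound minor third: a minor third plus an octave.)

minor 10th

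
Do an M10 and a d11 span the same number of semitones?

Yes

A major tenth = 16 semitones = a diminished eleventh; enharmonically equal.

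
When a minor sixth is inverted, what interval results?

major third

Inverted interval numbers add to nine, so a sixth pairs with a third (6 + 3 = 9).
Quality inverts too: minor becomes major. That makes the inversion a major third.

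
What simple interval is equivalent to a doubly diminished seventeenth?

Take out 2 octaves (14 from the number): 17 − 14 = 3.
So a doubly diminished seventeenth is 2 octaves plus a doubly diminished third. The quality is unchanged.

doubly diminished third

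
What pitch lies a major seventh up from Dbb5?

Cb6

Seven letter names up from D: C.
A major seventh spans 11 semitones, so from Dbb5 the target pitch is Cb6.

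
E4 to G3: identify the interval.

major sixth

Descending from E4 to G3 is the same interval as ascending G3 to E4.
G to E spans six letter names (G-A-B-C-D-E) — that makes it a sixth of some quality.
G3 to E4 is 9 semitones, matching the major sixth exactly, so the quality is major.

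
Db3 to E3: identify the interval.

augmented second

D to E spans two letter names (D-E), so the interval is some kind of second.
A major second would be 2 semitones; Db3 to E3 is 3, one semitone wider, so the interval is augmented.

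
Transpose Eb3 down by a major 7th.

Seven letter names down from E: F.
A major seventh is 11 semitones; 11 semitones down from Eb3 gives Fb2.

Fb2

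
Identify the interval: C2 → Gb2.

C to G spans five letter names (C-D-E-F-G): a fifth.
A perfect fifth would be 7 semitones; C2 to Gb2 is 6, one semitone narrower, so the interval is diminished.

diminished fifth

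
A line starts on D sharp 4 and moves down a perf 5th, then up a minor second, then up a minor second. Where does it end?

D#4 down a perfect fifth → G#3 (7 semitones).
A minor second up from G#3 is A3.
A minor second up from A3 is Bb3.

B flat 3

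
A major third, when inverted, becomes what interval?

m6

The rule of nine gives the new number: 9 − 3 = 6, so a third becomes a sixth.
The quality also flips — major becomes minor — giving a minor sixth.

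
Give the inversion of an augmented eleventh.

First reduce the compound augmented eleventh to its simple form, an augmented fourth.
The rule of nine gives the new number: 9 − 4 = 5, so a fourth becomes a fifth.
Quality inverts too: augmented becomes diminished. That makes the inversion a diminished fifth.

diminished 5th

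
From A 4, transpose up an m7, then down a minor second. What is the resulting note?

A minor seventh up from A4 is G5.
Down a minor second from G5: F#5 (1 semitone down).

F sharp 5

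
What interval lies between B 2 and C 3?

B to C spans two letter names (B-C), so the interval is some kind of second.
A major second would be 2 semitones, but B2 to C3 is 1 — one semitone narrower, making it a minor second.

minor second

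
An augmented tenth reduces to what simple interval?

augmented third

Each octave removed subtracts seven from the number: 10 − 7 = 3.
Quality carries through unchanged, so the simple form is an augmented third.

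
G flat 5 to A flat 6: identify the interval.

major ninth

G to A spans two letter names (G-A), plus an octave, so the interval is some kind of ninth.
Counting semitones, Gb5→Ab6 is 14, which is the major ninth.
(Equivalently, a compound major second: a major second plus an octave.)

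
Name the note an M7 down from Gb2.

Abb1

Counting seven letter names down from G lands on A.
Moving 11 semitones down from Gb2 (the size of a major seventh) reaches Abb1.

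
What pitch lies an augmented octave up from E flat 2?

An octave keeps the letter name E, an octave up from E.
Moving 13 semitones up from Eb2 (the size of an augmented octave) reaches E3.

E 3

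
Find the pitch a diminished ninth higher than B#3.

Two letters up from B (plus an octave) reaches C.
A diminished ninth spans 12 semitones, so from B#3 the target pitch is C5.

C5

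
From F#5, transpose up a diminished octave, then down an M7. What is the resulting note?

Gb5

F#5 up a diminished octave → F6 (11 semitones).
F6 down a major seventh → Gb5 (11 semitones).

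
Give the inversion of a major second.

m7

Inverted interval numbers add to nine, so a second pairs with a seventh (2 + 7 = 9).
Quality inverts too: major becomes minor. That makes the inversion a minor seventh.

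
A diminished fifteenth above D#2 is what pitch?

A fifteenth keeps the letter name D, two octaves up from D.
A diminished fifteenth spans 23 semitones, so from D#2 the target pitch is D4.

D4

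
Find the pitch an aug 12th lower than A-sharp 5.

The twelfth's letter: A down five letter names plus an octave → D.
An augmented twelfth spans 20 semitones, so from A#5 the target pitch is D4.

D 4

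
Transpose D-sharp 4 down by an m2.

C-double-sharp 4

Two letter names down from D: C.
A minor second is 1 semitone; 1 semitone down from D#4 gives C##4.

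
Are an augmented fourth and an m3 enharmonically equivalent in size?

An augmented fourth spans 6 semitones; a minor third spans 3 semitones. They differ by 3.

No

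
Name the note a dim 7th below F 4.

G sharp 3

Counting seven letter names down from F lands on G.
A diminished seventh is 9 semitones; 9 semitones down from F4 gives G#3.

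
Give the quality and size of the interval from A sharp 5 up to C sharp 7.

m10

A to C spans three letter names (A-B-C), plus an octave — that makes it a tenth of some quality.
A major tenth would be 16 semitones, but A#5 to C#7 is 15 — one semitone narrower, making it a minor tenth.
(Equivalently, a compound minor third: a minor third plus an octave.)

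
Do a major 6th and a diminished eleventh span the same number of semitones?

No

A major sixth is 9 semitones but a diminished eleventh is 16 semitones — different sizes.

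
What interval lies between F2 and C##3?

F to C spans five letter names (F-G-A-B-C): a fifth.
A perfect fifth would be 7 semitones; F2 to C##3 is 9, two semitones wider, so the interval is doubly augmented.

doubly augmented 5th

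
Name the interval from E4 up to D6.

E to D spans seven letter names (E-F-G-A-B-C-D), plus an octave — that makes it a fourteenth of some quality.
At 22 semitones, E4→D6 falls one short of a major fourteenth: minor.
(Equivalently, a compound minor seventh: a minor seventh plus an octave.)

minor fourteenth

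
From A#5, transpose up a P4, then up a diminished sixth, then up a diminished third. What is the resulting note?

Dbb7

A#5 up a perfect fourth → D#6 (5 semitones).
A diminished sixth up from D#6 is Bb6.
Up a diminished third from Bb6: Dbb7 (2 semitones up).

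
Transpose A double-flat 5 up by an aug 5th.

Five letter names up from A: E.
An augmented fifth spans 8 semitones, so from Abb5 the target pitch is Eb6.

E flat 6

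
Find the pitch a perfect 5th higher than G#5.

Counting five letter names up from G lands on D.
A perfect fifth spans 7 semitones, so from G#5 the target pitch is D#6.

D#6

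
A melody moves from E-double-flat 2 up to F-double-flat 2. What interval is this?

E to F spans two letter names (E-F) — that makes it a second of some quality.
Ebb2 to Fbb2 is 1 semitone, a half step short of the major second (2), so this is minor.

minor 2nd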